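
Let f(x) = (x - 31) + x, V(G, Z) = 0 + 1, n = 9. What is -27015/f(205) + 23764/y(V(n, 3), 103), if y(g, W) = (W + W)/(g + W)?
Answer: 465558367/39037 ≈ 11926.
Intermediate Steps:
V(G, Z) = 1
y(g, W) = 2*W/(W + g) (y(g, W) = (2*W)/(W + g) = 2*W/(W + g))
f(x) = -31 + 2*x (f(x) = (-31 + x) + x = -31 + 2*x)
-27015/f(205) + 23764/y(V(n, 3), 103) = -27015/(-31 + 2*205) + 23764/((2*103/(103 + 1))) = -27015/(-31 + 410) + 23764/((2*103/104)) = -27015/379 + 23764/((2*103*(1/104))) = -27015*1/379 + 23764/(103/52) = -27015/379 + 23764*(52/103) = -27015/379 + 1235728/103 = 465558367/39037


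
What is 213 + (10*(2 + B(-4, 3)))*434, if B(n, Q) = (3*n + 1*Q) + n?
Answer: -47527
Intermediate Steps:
B(n, Q) = Q + 4*n (B(n, Q) = (3*n + Q) + n = (Q + 3*n) + n = Q + 4*n)
213 + (10*(2 + B(-4, 3)))*434 = 213 + (10*(2 + (3 + 4*(-4))))*434 = 213 + (10*(2 + (3 - 16)))*434 = 213 + (10*(2 - 13))*434 = 213 + (10*(-11))*434 = 213 - 110*434 = 213 - 47740 = -47527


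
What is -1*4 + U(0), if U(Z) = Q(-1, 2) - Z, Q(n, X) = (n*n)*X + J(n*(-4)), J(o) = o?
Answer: 2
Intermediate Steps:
Q(n, X) = -4*n + X*n**2 (Q(n, X) = (n*n)*X + n*(-4) = n**2*X - 4*n = X*n**2 - 4*n = -4*n + X*n**2)
U(Z) = 6 - Z (U(Z) = -(-4 + 2*(-1)) - Z = -(-4 - 2) - Z = -1*(-6) - Z = 6 - Z)
-1*4 + U(0) = -1*4 + (6 - 1*0) = -4 + (6 + 0) = -4 + 6 = 2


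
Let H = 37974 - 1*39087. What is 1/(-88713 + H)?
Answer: -1/89826 ≈ -1.1133e-5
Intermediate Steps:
H = -1113 (H = 37974 - 39087 = -1113)
1/(-88713 + H) = 1/(-88713 - 1113) = 1/(-89826) = -1/89826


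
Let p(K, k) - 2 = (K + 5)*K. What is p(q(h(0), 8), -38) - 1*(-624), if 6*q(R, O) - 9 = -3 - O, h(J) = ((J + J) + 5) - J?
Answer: 5620/9 ≈ 624.44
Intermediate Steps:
h(J) = 5 + J (h(J) = (2*J + 5) - J = (5 + 2*J) - J = 5 + J)
q(R, O) = 1 - O/6 (q(R, O) = 3/2 + (-3 - O)/6 = 3/2 + (-½ - O/6) = 1 - O/6)
p(K, k) = 2 + K*(5 + K) (p(K, k) = 2 + (K + 5)*K = 2 + (5 + K)*K = 2 + K*(5 + K))
p(q(h(0), 8), -38) - 1*(-624) = (2 + (1 - ⅙*8)² + 5*(1 - ⅙*8)) - 1*(-624) = (2 + (1 - 4/3)² + 5*(1 - 4/3)) + 624 = (2 + (-⅓)² + 5*(-⅓)) + 624 = (2 + ⅑ - 5/3) + 624 = 4/9 + 624 = 5620/9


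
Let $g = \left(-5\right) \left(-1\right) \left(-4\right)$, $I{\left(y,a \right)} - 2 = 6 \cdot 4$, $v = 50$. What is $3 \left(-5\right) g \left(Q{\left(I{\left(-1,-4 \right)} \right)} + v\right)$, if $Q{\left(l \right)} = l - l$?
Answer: $15000$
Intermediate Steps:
$I{\left(y,a \right)} = 26$ ($I{\left(y,a \right)} = 2 + 6 \cdot 4 = 2 + 24 = 26$)
$g = -20$ ($g = 5 \left(-4\right) = -20$)
$Q{\left(l \right)} = 0$
$3 \left(-5\right) g \left(Q{\left(I{\left(-1,-4 \right)} \right)} + v\right) = 3 \left(-5\right) \left(-20\right) \left(0 + 50\right) = \left(-15\right) \left(-20\right) 50 = 300 \cdot 50 = 15000$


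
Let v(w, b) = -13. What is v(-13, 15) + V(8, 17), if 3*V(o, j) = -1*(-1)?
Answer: -38/3 ≈ -12.667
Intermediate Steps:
V(o, j) = ⅓ (V(o, j) = (-1*(-1))/3 = (⅓)*1 = ⅓)
v(-13, 15) + V(8, 17) = -13 + ⅓ = -38/3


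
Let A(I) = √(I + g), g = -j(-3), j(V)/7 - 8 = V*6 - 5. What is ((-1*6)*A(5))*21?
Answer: -126*√110 ≈ -1321.5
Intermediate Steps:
j(V) = 21 + 42*V (j(V) = 56 + 7*(V*6 - 5) = 56 + 7*(6*V - 5) = 56 + 7*(-5 + 6*V) = 56 + (-35 + 42*V) = 21 + 42*V)
g = 105 (g = -(21 + 42*(-3)) = -(21 - 126) = -1*(-105) = 105)
A(I) = √(105 + I) (A(I) = √(I + 105) = √(105 + I))
((-1*6)*A(5))*21 = ((-1*6)*√(105 + 5))*21 = -6*√110*21 = -126*√110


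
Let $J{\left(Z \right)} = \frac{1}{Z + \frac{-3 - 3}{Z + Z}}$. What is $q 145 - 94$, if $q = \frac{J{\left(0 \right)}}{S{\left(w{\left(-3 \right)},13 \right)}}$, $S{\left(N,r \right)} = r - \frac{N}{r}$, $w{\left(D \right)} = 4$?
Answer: $-94$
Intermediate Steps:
$J{\left(Z \right)} = \frac{1}{Z - \frac{3}{Z}}$ ($J{\left(Z \right)} = \frac{1}{Z - \frac{6}{2 Z}} = \frac{1}{Z - 6 \frac{1}{2 Z}} = \frac{1}{Z - \frac{3}{Z}}$)
$S{\left(N,r \right)} = r - \frac{N}{r}$
$q = 0$ ($q = \frac{0 \frac{1}{-3 + 0^{2}}}{13 - \frac{4}{13}} = \frac{0 \frac{1}{-3 + 0}}{13 - 4 \cdot \frac{1}{13}} = \frac{0 \frac{1}{-3}}{13 - \frac{4}{13}} = \frac{0 \left(- \frac{1}{3}\right)}{\frac{165}{13}} = 0 \cdot \frac{13}{165} = 0$)
$q 145 - 94 = 0 \cdot 145 - 94 = 0 - 94 = -94$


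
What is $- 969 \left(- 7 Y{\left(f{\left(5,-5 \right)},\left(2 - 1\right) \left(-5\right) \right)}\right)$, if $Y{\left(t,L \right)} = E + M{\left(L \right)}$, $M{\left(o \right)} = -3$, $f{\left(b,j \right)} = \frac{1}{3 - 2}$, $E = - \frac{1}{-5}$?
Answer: $- \frac{94962}{5} \approx -18992.0$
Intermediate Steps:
$E = \frac{1}{5}$ ($E = \left(-1\right) \left(- \frac{1}{5}\right) = \frac{1}{5} \approx 0.2$)
$f{\left(b,j \right)} = 1$ ($f{\left(b,j \right)} = 1^{-1} = 1$)
$Y{\left(t,L \right)} = - \frac{14}{5}$ ($Y{\left(t,L \right)} = \frac{1}{5} - 3 = - \frac{14}{5}$)
$- 969 \left(- 7 Y{\left(f{\left(5,-5 \right)},\left(2 - 1\right) \left(-5\right) \right)}\right) = - 969 \left(\left(-7\right) \left(- \frac{14}{5}\right)\right) = \left(-969\right) \frac{98}{5} = - \frac{94962}{5}$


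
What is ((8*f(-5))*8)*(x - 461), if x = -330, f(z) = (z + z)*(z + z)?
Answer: -5062400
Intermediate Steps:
f(z) = 4*z² (f(z) = (2*z)*(2*z) = 4*z²)
((8*f(-5))*8)*(x - 461) = ((8*(4*(-5)²))*8)*(-330 - 461) = ((8*(4*25))*8)*(-791) = ((8*100)*8)*(-791) = (800*8)*(-791) = 6400*(-791) = -5062400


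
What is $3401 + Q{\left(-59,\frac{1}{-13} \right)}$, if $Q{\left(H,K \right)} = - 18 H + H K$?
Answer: $\frac{58078}{13} \approx 4467.5$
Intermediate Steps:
$3401 + Q{\left(-59,\frac{1}{-13} \right)} = 3401 - 59 \left(-18 + \frac{1}{-13}\right) = 3401 - 59 \left(-18 - \frac{1}{13}\right) = 3401 - - \frac{13865}{13} = 3401 + \frac{13865}{13} = \frac{58078}{13}$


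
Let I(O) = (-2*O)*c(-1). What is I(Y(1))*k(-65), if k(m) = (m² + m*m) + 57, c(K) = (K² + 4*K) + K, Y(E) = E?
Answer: 68056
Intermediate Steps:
c(K) = K² + 5*K
I(O) = 8*O (I(O) = (-2*O)*(-(5 - 1)) = (-2*O)*(-1*4) = -2*O*(-4) = 8*O)
k(m) = 57 + 2*m² (k(m) = (m² + m²) + 57 = 2*m² + 57 = 57 + 2*m²)
I(Y(1))*k(-65) = (8*1)*(57 + 2*(-65)²) = 8*(57 + 2*4225) = 8*(57 + 8450) = 8*8507 = 68056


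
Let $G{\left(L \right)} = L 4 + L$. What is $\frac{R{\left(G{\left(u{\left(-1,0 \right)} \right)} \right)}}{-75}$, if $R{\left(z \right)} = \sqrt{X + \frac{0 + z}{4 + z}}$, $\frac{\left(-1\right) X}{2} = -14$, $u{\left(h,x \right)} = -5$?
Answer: $- \frac{\sqrt{12873}}{1575} \approx -0.072038$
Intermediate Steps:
$X = 28$ ($X = \left(-2\right) \left(-14\right) = 28$)
$G{\left(L \right)} = 5 L$ ($G{\left(L \right)} = 4 L + L = 5 L$)
$R{\left(z \right)} = \sqrt{28 + \frac{z}{4 + z}}$ ($R{\left(z \right)} = \sqrt{28 + \frac{0 + z}{4 + z}} = \sqrt{28 + \frac{z}{4 + z}}$)
$\frac{R{\left(G{\left(u{\left(-1,0 \right)} \right)} \right)}}{-75} = \frac{\sqrt{\frac{112 + 29 \cdot 5 \left(-5\right)}{4 + 5 \left(-5\right)}}}{-75} = - \frac{\sqrt{\frac{112 + 29 \left(-25\right)}{4 - 25}}}{75} = - \frac{\sqrt{\frac{112 - 725}{-21}}}{75} = - \frac{\sqrt{\left(- \frac{1}{21}\right) \left(-613\right)}}{75} = - \frac{\sqrt{\frac{613}{21}}}{75} = - \frac{\frac{1}{21} \sqrt{12873}}{75} = - \frac{\sqrt{12873}}{1575}$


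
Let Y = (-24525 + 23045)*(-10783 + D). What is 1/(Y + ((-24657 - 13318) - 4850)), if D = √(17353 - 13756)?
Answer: 3183203/50662330922285 + 296*√3597/50662330922285 ≈ 6.3182e-8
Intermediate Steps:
D = √3597 ≈ 59.975
Y = 15958840 - 1480*√3597 (Y = (-24525 + 23045)*(-10783 + √3597) = -1480*(-10783 + √3597) = 15958840 - 1480*√3597 ≈ 1.5870e+7)
1/(Y + ((-24657 - 13318) - 4850)) = 1/((15958840 - 1480*√3597) + ((-24657 - 13318) - 4850)) = 1/((15958840 - 1480*√3597) + (-37975 - 4850)) = 1/((15958840 - 1480*√3597) - 42825) = 1/(15916015 - 1480*√3597)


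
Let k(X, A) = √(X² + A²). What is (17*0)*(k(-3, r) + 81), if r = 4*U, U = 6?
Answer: 0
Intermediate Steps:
r = 24 (r = 4*6 = 24)
k(X, A) = √(A² + X²)
(17*0)*(k(-3, r) + 81) = (17*0)*(√(24² + (-3)²) + 81) = 0*(√(576 + 9) + 81) = 0*(√585 + 81) = 0*(3*√65 + 81) = 0*(81 + 3*√65) = 0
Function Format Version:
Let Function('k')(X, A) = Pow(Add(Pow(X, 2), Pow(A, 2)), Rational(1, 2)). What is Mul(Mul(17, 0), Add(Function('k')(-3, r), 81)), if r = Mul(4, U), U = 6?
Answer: 0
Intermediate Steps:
r = 24 (r = Mul(4, 6) = 24)
Function('k')(X, A) = Pow(Add(Pow(A, 2), Pow(X, 2)), Rational(1, 2))
Mul(Mul(17, 0), Add(Function('k')(-3, r), 81)) = Mul(Mul(17, 0), Add(Pow(Add(Pow(24, 2), Pow(-3, 2)), Rational(1, 2)), 81)) = Mul(0, Add(Pow(Add(576, 9), Rational(1, 2)), 81)) = Mul(0, Add(Pow(585, Rational(1, 2)), 81)) = Mul(0, Add(Mul(3, Pow(65, Rational(1, 2))), 81)) = Mul(0, Add(81, Mul(3, Pow(65, Rational(1, 2))))) = 0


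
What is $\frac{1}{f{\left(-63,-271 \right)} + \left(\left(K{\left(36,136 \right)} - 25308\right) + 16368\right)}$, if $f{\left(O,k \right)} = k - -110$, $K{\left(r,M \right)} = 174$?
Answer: $- \frac{1}{8927} \approx -0.00011202$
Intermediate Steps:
$f{\left(O,k \right)} = 110 + k$ ($f{\left(O,k \right)} = k + 110 = 110 + k$)
$\frac{1}{f{\left(-63,-271 \right)} + \left(\left(K{\left(36,136 \right)} - 25308\right) + 16368\right)} = \frac{1}{\left(110 - 271\right) + \left(\left(174 - 25308\right) + 16368\right)} = \frac{1}{-161 + \left(-25134 + 16368\right)} = \frac{1}{-161 - 8766} = \frac{1}{-8927} = - \frac{1}{8927}$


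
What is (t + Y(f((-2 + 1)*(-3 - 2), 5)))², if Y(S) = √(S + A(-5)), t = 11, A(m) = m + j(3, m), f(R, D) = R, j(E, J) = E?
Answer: (11 + √3)² ≈ 162.10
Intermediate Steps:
A(m) = 3 + m (A(m) = m + 3 = 3 + m)
Y(S) = √(-2 + S) (Y(S) = √(S + (3 - 5)) = √(S - 2) = √(-2 + S))
(t + Y(f((-2 + 1)*(-3 - 2), 5)))² = (11 + √(-2 + (-2 + 1)*(-3 - 2)))² = (11 + √(-2 - 1*(-5)))² = (11 + √(-2 + 5))² = (11 + √3)²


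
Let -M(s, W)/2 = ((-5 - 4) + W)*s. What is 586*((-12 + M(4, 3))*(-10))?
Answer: -210960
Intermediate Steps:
M(s, W) = -2*s*(-9 + W) (M(s, W) = -2*((-5 - 4) + W)*s = -2*(-9 + W)*s = -2*s*(-9 + W))
586*((-12 + M(4, 3))*(-10)) = 586*((-12 + 2*4*(9 - 1*3))*(-10)) = 586*((-12 + 2*4*(9 - 3))*(-10)) = 586*((-12 + 2*4*6)*(-10)) = 586*((-12 + 48)*(-10)) = 586*(36*(-10)) = 586*(-360) = -210960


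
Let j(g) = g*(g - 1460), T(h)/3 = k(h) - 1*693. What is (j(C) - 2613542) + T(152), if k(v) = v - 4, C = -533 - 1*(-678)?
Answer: -2805852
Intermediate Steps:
C = 145 (C = -533 + 678 = 145)
k(v) = -4 + v
T(h) = -2091 + 3*h (T(h) = 3*((-4 + h) - 1*693) = 3*((-4 + h) - 693) = 3*(-697 + h) = -2091 + 3*h)
j(g) = g*(-1460 + g)
(j(C) - 2613542) + T(152) = (145*(-1460 + 145) - 2613542) + (-2091 + 3*152) = (145*(-1315) - 2613542) + (-2091 + 456) = (-190675 - 2613542) - 1635 = -2804217 - 1635 = -2805852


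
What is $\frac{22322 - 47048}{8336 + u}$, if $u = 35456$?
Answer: $- \frac{12363}{21896} \approx -0.56462$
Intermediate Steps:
$\frac{22322 - 47048}{8336 + u} = \frac{22322 - 47048}{8336 + 35456} = - \frac{24726}{43792} = \left(-24726\right) \frac{1}{43792} = - \frac{12363}{21896}$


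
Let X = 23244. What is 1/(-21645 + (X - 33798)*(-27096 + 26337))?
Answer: 1/7988841 ≈ 1.2517e-7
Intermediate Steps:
1/(-21645 + (X - 33798)*(-27096 + 26337)) = 1/(-21645 + (23244 - 33798)*(-27096 + 26337)) = 1/(-21645 - 10554*(-759)) = 1/(-21645 + 8010486) = 1/7988841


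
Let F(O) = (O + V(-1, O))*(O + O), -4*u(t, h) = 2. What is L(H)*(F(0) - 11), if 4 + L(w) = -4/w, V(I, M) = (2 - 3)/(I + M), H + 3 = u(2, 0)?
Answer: 220/7 ≈ 31.429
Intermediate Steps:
u(t, h) = -½ (u(t, h) = -¼*2 = -½)
H = -7/2 (H = -3 - ½ = -7/2 ≈ -3.5000)
V(I, M) = -1/(I + M)
L(w) = -4 - 4/w
F(O) = 2*O*(O - 1/(-1 + O)) (F(O) = (O - 1/(-1 + O))*(O + O) = (O - 1/(-1 + O))*(2*O) = 2*O*(O - 1/(-1 + O)))
L(H)*(F(0) - 11) = (-4 - 4/(-7/2))*(2*0*(-1 + 0*(-1 + 0))/(-1 + 0) - 11) = (-4 - 4*(-2/7))*(2*0*(-1 + 0*(-1))/(-1) - 11) = (-4 + 8/7)*(2*0*(-1)*(-1 + 0) - 11) = -20*(2*0*(-1)*(-1) - 11)/7 = -20*(0 - 11)/7 = -20/7*(-11) = 220/7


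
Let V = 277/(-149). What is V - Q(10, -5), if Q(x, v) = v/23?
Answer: -5626/3427 ≈ -1.6417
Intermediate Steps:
V = -277/149 (V = 277*(-1/149) = -277/149 ≈ -1.8591)
Q(x, v) = v/23 (Q(x, v) = v*(1/23) = v/23)
V - Q(10, -5) = -277/149 - (-5)/23 = -277/149 - 1*(-5/23) = -277/149 + 5/23 = -5626/3427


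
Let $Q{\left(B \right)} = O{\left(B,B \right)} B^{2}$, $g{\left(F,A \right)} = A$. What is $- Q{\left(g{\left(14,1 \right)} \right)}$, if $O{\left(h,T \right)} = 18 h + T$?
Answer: $-19$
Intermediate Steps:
$O{\left(h,T \right)} = T + 18 h$
$Q{\left(B \right)} = 19 B^{3}$ ($Q{\left(B \right)} = \left(B + 18 B\right) B^{2} = 19 B B^{2} = 19 B^{3}$)
$- Q{\left(g{\left(14,1 \right)} \right)} = - 19 \cdot 1^{3} = - 19 \cdot 1 = \left(-1\right) 19 = -19$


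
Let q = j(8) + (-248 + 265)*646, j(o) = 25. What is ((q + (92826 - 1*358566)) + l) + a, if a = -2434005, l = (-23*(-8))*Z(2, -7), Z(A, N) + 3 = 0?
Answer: -2689290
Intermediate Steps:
Z(A, N) = -3 (Z(A, N) = -3 + 0 = -3)
l = -552 (l = -23*(-8)*(-3) = 184*(-3) = -552)
q = 11007 (q = 25 + (-248 + 265)*646 = 25 + 17*646 = 25 + 10982 = 11007)
((q + (92826 - 1*358566)) + l) + a = ((11007 + (92826 - 1*358566)) - 552) - 2434005 = ((11007 + (92826 - 358566)) - 552) - 2434005 = ((11007 - 265740) - 552) - 2434005 = (-254733 - 552) - 2434005 = -255285 - 2434005 = -2689290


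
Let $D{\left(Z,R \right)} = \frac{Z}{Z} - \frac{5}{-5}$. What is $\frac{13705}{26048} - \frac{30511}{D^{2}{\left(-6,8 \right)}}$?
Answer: $- \frac{198673927}{26048} \approx -7627.2$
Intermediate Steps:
$D{\left(Z,R \right)} = 2$ ($D{\left(Z,R \right)} = 1 - -1 = 1 + 1 = 2$)
$\frac{13705}{26048} - \frac{30511}{D^{2}{\left(-6,8 \right)}} = \frac{13705}{26048} - \frac{30511}{2^{2}} = 13705 \cdot \frac{1}{26048} - \frac{30511}{4} = \frac{13705}{26048} - \frac{30511}{4} = - \frac{198673927}{26048}$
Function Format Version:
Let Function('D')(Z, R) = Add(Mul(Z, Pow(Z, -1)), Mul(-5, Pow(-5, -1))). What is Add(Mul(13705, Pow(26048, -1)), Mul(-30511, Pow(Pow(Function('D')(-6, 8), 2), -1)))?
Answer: Rational(-198673927, 26048) ≈ -7627.2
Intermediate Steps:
Function('D')(Z, R) = 2 (Function('D')(Z, R) = Add(1, Mul(-5, Rational(-1, 5))) = Add(1, 1) = 2)
Add(Mul(13705, Pow(26048, -1)), Mul(-30511, Pow(Pow(Function('D')(-6, 8), 2), -1))) = Add(Mul(13705, Pow(26048, -1)), Mul(-30511, Pow(Pow(2, 2), -1))) = Add(Mul(13705, Rational(1, 26048)), Mul(-30511, Pow(4, -1))) = Add(Rational(13705, 26048), Mul(-30511, Rational(1, 4))) = Add(Rational(13705, 26048), Rational(-30511, 4)) = Rational(-198673927, 26048)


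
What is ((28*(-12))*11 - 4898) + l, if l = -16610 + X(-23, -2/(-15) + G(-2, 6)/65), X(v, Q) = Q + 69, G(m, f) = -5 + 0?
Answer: -4901314/195 ≈ -25135.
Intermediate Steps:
G(m, f) = -5
X(v, Q) = 69 + Q
l = -3225484/195 (l = -16610 + (69 + (-2/(-15) - 5/65)) = -16610 + (69 + (-2*(-1/15) - 5*1/65)) = -16610 + (69 + (2/15 - 1/13)) = -16610 + (69 + 11/195) = -16610 + 13466/195 = -3225484/195 ≈ -16541.)
((28*(-12))*11 - 4898) + l = ((28*(-12))*11 - 4898) - 3225484/195 = (-336*11 - 4898) - 3225484/195 = (-3696 - 4898) - 3225484/195 = -8594 - 3225484/195 = -4901314/195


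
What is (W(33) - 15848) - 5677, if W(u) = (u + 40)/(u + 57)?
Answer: -1937177/90 ≈ -21524.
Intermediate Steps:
W(u) = (40 + u)/(57 + u)
(W(33) - 15848) - 5677 = ((40 + 33)/(57 + 33) - 15848) - 5677 = (73/90 - 15848) - 5677 = -1426247/90 - 5677 = -1937177/90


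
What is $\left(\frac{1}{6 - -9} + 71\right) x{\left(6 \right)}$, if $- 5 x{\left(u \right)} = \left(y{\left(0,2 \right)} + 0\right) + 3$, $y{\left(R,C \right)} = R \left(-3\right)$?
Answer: $- \frac{1066}{25} \approx -42.64$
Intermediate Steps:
$y{\left(R,C \right)} = - 3 R$
$x{\left(u \right)} = - \frac{3}{5}$ ($x{\left(u \right)} = - \frac{\left(\left(-3\right) 0 + 0\right) + 3}{5} = - \frac{\left(0 + 0\right) + 3}{5} = - \frac{0 + 3}{5} = \left(- \frac{1}{5}\right) 3 = - \frac{3}{5}$)
$\left(\frac{1}{6 - -9} + 71\right) x{\left(6 \right)} = \left(\frac{1}{6 - -9} + 71\right) \left(- \frac{3}{5}\right) = \left(\frac{1}{6 + 9} + 71\right) \left(- \frac{3}{5}\right) = \left(\frac{1}{15} + 71\right) \left(- \frac{3}{5}\right) = \frac{1066}{15} \left(- \frac{3}{5}\right) = - \frac{1066}{25}$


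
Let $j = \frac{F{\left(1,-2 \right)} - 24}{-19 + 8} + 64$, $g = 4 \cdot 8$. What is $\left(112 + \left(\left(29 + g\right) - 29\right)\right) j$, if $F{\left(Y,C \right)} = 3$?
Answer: $\frac{104400}{11} \approx 9490.9$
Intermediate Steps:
$g = 32$
$j = \frac{725}{11}$ ($j = \frac{3 - 24}{-19 + 8} + 64 = - \frac{21}{-11} + 64 = \left(-21\right) \left(- \frac{1}{11}\right) + 64 = \frac{21}{11} + 64 = \frac{725}{11} \approx 65.909$)
$\left(112 + \left(\left(29 + g\right) - 29\right)\right) j = \left(112 + \left(\left(29 + 32\right) - 29\right)\right) \frac{725}{11} = \left(112 + \left(61 - 29\right)\right) \frac{725}{11} = \left(112 + 32\right) \frac{725}{11} = 144 \cdot \frac{725}{11} = \frac{104400}{11}$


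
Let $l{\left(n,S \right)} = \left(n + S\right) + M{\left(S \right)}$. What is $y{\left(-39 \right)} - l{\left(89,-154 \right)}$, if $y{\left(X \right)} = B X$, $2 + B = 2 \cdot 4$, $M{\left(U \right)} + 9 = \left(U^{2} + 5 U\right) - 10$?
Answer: $-23096$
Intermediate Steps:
$M{\left(U \right)} = -19 + U^{2} + 5 U$ ($M{\left(U \right)} = -9 - \left(10 - U^{2} - 5 U\right) = -9 + \left(-10 + U^{2} + 5 U\right) = -19 + U^{2} + 5 U$)
$B = 6$ ($B = -2 + 2 \cdot 4 = -2 + 8 = 6$)
$y{\left(X \right)} = 6 X$
$l{\left(n,S \right)} = -19 + n + S^{2} + 6 S$ ($l{\left(n,S \right)} = \left(n + S\right) + \left(-19 + S^{2} + 5 S\right) = \left(S + n\right) + \left(-19 + S^{2} + 5 S\right) = -19 + n + S^{2} + 6 S$)
$y{\left(-39 \right)} - l{\left(89,-154 \right)} = 6 \left(-39\right) - \left(-19 + 89 + \left(-154\right)^{2} + 6 \left(-154\right)\right) = -234 - \left(-19 + 89 + 23716 - 924\right) = -234 - 22862 = -23096$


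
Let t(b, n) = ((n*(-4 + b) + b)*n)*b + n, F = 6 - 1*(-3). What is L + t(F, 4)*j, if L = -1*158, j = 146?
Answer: 152850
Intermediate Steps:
L = -158
F = 9 (F = 6 + 3 = 9)
t(b, n) = n + b*n*(b + n*(-4 + b)) (t(b, n) = ((b + n*(-4 + b))*n)*b + n = (n*(b + n*(-4 + b)))*b + n = b*n*(b + n*(-4 + b)) + n = n + b*n*(b + n*(-4 + b)))
L + t(F, 4)*j = -158 + (4*(1 + 9² + 4*9² - 4*9*4))*146 = -158 + (4*(1 + 81 + 4*81 - 144))*146 = -158 + (4*(1 + 81 + 324 - 144))*146 = -158 + (4*262)*146 = -158 + 1048*146 = -158 + 153008 = 152850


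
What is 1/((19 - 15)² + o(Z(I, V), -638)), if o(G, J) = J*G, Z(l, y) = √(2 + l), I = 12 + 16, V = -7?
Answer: -2/1526383 - 319*√30/6105532 ≈ -0.00028748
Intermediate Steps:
I = 28
o(G, J) = G*J
1/((19 - 15)² + o(Z(I, V), -638)) = 1/((19 - 15)² + √(2 + 28)*(-638)) = 1/(4² + √30*(-638)) = 1/(16 - 638*√30)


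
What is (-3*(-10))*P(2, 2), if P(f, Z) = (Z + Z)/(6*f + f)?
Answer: 60/7 ≈ 8.5714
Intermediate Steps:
P(f, Z) = 2*Z/(7*f) (P(f, Z) = (2*Z)/((7*f)) = (2*Z)*(1/(7*f)) = 2*Z/(7*f))
(-3*(-10))*P(2, 2) = (-3*(-10))*((2/7)*2/2) = 30*((2/7)*2*(1/2)) = 30*(2/7) = 60/7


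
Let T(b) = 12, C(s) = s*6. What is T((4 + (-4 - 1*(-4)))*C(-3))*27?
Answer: 324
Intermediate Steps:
C(s) = 6*s
T((4 + (-4 - 1*(-4)))*C(-3))*27 = 12*27 = 324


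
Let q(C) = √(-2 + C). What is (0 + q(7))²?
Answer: 5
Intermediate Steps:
(0 + q(7))² = (0 + √(-2 + 7))² = (0 + √5)² = (√5)² = 5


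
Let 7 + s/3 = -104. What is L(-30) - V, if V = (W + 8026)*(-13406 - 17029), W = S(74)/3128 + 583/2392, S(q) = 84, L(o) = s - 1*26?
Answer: 9933368827769/40664 ≈ 2.4428e+8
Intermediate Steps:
s = -333 (s = -21 + 3*(-104) = -21 - 312 = -333)
L(o) = -359 (L(o) = -333 - 1*26 = -333 - 26 = -359)
W = 11003/40664 (W = 84/3128 + 583/2392 = 84*(1/3128) + 583*(1/2392) = 21/782 + 583/2392 = 11003/40664 ≈ 0.27058)
V = -9933383426145/40664 (V = (11003/40664 + 8026)*(-13406 - 17029) = (326380267/40664)*(-30435) = -9933383426145/40664 ≈ -2.4428e+8)
L(-30) - V = -359 - 1*(-9933383426145/40664) = -359 + 9933383426145/40664 = 9933368827769/40664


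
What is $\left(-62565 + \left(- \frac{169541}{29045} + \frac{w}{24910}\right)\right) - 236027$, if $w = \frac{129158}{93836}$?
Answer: $- \frac{405444345760643149}{1357827470084} \approx -2.986 \cdot 10^{5}$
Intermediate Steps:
$w = \frac{64579}{46918}$ ($w = 129158 \cdot \frac{1}{93836} = \frac{64579}{46918} \approx 1.3764$)
$\left(-62565 + \left(- \frac{169541}{29045} + \frac{w}{24910}\right)\right) - 236027 = \left(-62565 + \left(- \frac{169541}{29045} + \frac{64579}{46918 \cdot 24910}\right)\right) - 236027 = \left(-62565 + \left(\left(-169541\right) \frac{1}{29045} + \frac{64579}{46918} \cdot \frac{1}{24910}\right)\right) - 236027 = \left(-62565 + \left(- \frac{169541}{29045} + \frac{64579}{1168727380}\right)\right) - 236027 = \left(-62565 - \frac{7925813321421}{1357827470084}\right) - 236027 = - \frac{84960401479126881}{1357827470084} - 236027 = - \frac{405444345760643149}{1357827470084}$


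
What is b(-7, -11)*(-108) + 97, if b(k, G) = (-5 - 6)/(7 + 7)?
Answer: 1273/7 ≈ 181.86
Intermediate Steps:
b(k, G) = -11/14
b(-7, -11)*(-108) + 97 = -11/14*(-108) + 97 = 594/7 + 97 = 1273/7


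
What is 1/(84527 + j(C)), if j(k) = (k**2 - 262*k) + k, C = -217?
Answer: 1/188253 ≈ 5.3120e-6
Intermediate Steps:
j(k) = k**2 - 261*k
1/(84527 + j(C)) = 1/(84527 - 217*(-261 - 217)) = 1/(84527 - 217*(-478)) = 1/(84527 + 103726) = 1/188253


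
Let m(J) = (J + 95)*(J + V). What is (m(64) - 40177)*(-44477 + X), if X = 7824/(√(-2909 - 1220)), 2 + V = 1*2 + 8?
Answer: 1277779733 + 224775696*I*√4129/4129 ≈ 1.2778e+9 + 3.4981e+6*I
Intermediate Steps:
V = 8 (V = -2 + (1*2 + 8) = -2 + (2 + 8) = -2 + 10 = 8)
m(J) = (8 + J)*(95 + J) (m(J) = (J + 95)*(J + 8) = (95 + J)*(8 + J) = (8 + J)*(95 + J))
X = -7824*I*√4129/4129 (X = 7824/(√(-4129)) = 7824/((I*√4129)) = 7824*(-I*√4129/4129) = -7824*I*√4129/4129 ≈ -121.76*I)
(m(64) - 40177)*(-44477 + X) = ((760 + 64² + 103*64) - 40177)*(-44477 - 7824*I*√4129/4129) = ((760 + 4096 + 6592) - 40177)*(-44477 - 7824*I*√4129/4129) = (11448 - 40177)*(-44477 - 7824*I*√4129/4129) = -28729*(-44477 - 7824*I*√4129/4129) = 1277779733 + 224775696*I*√4129/4129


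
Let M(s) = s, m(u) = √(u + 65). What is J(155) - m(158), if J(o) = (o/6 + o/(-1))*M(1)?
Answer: -775/6 - √223 ≈ -144.10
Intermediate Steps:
m(u) = √(65 + u)
J(o) = -5*o/6 (J(o) = (o/6 + o/(-1))*1 = (o*(⅙) + o*(-1))*1 = (o/6 - o)*1 = -5*o/6*1 = -5*o/6)
J(155) - m(158) = -⅚*155 - √(65 + 158) = -775/6 - √223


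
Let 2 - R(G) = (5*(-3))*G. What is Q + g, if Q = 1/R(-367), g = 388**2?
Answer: 828443631/5503 ≈ 1.5054e+5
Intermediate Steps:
R(G) = 2 + 15*G (R(G) = 2 - 5*(-3)*G = 2 - (-15)*G = 2 + 15*G)
g = 150544
Q = -1/5503 (Q = 1/(2 + 15*(-367)) = 1/(2 - 5505) = 1/(-5503) = -1/5503 ≈ -0.00018172)
Q + g = -1/5503 + 150544 = 828443631/5503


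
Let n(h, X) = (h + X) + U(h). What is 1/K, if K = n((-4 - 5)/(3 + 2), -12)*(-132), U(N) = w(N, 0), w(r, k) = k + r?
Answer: 5/10296 ≈ 0.00048563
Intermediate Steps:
U(N) = N (U(N) = 0 + N = N)
n(h, X) = X + 2*h (n(h, X) = (h + X) + h = (X + h) + h = X + 2*h)
K = 10296/5 (K = (-12 + 2*((-4 - 5)/(3 + 2)))*(-132) = (-12 + 2*(-9/5))*(-132) = (-12 - 18/5)*(-132) = -78/5*(-132) = 10296/5 ≈ 2059.2)
1/K = 1/(10296/5) = 5/10296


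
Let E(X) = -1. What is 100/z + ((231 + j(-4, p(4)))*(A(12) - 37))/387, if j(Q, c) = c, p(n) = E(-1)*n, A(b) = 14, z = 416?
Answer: -533309/40248 ≈ -13.251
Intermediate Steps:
p(n) = -n
100/z + ((231 + j(-4, p(4)))*(A(12) - 37))/387 = 100/416 + ((231 - 1*4)*(14 - 37))/387 = 100*(1/416) + ((231 - 4)*(-23))*(1/387) = 25/104 + (227*(-23))*(1/387) = 25/104 - 5221*1/387 = 25/104 - 5221/387 = -533309/40248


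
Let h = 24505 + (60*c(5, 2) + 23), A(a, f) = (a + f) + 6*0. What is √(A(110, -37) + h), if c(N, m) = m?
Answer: √24721 ≈ 157.23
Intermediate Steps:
A(a, f) = a + f (A(a, f) = (a + f) + 0 = a + f)
h = 24648 (h = 24505 + (60*2 + 23) = 24505 + (120 + 23) = 24505 + 143 = 24648)
√(A(110, -37) + h) = √((110 - 37) + 24648) = √(73 + 24648) = √24721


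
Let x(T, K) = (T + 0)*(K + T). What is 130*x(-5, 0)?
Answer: 3250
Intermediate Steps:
x(T, K) = T*(K + T)
130*x(-5, 0) = 130*(-5*(0 - 5)) = 130*(-5*(-5)) = 130*25 = 3250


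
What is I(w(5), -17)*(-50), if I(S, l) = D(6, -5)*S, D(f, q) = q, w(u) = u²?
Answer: 6250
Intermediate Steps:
I(S, l) = -5*S
I(w(5), -17)*(-50) = -5*5²*(-50) = -5*25*(-50) = -125*(-50) = 6250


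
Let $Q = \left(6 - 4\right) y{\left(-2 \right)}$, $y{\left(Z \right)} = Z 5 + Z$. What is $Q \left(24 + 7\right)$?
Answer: $-744$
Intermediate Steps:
$y{\left(Z \right)} = 6 Z$ ($y{\left(Z \right)} = 5 Z + Z = 6 Z$)
$Q = -24$ ($Q = \left(6 - 4\right) 6 \left(-2\right) = 2 \left(-12\right) = -24$)
$Q \left(24 + 7\right) = - 24 \left(24 + 7\right) = \left(-24\right) 31 = -744$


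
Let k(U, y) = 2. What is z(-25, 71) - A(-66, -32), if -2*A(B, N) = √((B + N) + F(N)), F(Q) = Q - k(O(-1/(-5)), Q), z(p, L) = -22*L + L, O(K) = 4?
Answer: -1491 + I*√33 ≈ -1491.0 + 5.7446*I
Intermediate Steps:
z(p, L) = -21*L
F(Q) = -2 + Q (F(Q) = Q - 1*2 = Q - 2 = -2 + Q)
A(B, N) = -√(-2 + B + 2*N)/2 (A(B, N) = -√((B + N) + (-2 + N))/2 = -√(-2 + B + 2*N)/2)
z(-25, 71) - A(-66, -32) = -21*71 - (-1)*√(-2 - 66 + 2*(-32))/2 = -1491 - (-1)*√(-2 - 66 - 64)/2 = -1491 - (-1)*√(-132)/2 = -1491 - (-1)*2*I*√33/2 = -1491 - (-1)*I*√33 = -1491 + I*√33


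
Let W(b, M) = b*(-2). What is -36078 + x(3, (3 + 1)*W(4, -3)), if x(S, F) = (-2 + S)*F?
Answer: -36110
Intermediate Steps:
W(b, M) = -2*b
x(S, F) = F*(-2 + S)
-36078 + x(3, (3 + 1)*W(4, -3)) = -36078 + ((3 + 1)*(-2*4))*(-2 + 3) = -36078 + (4*(-8))*1 = -36078 - 32*1 = -36078 - 32 = -36110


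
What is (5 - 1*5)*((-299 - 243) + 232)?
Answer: 0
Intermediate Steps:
(5 - 1*5)*((-299 - 243) + 232) = (5 - 5)*(-542 + 232) = 0*(-310) = 0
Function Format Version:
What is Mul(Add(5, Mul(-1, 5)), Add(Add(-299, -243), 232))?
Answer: 0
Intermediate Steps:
Mul(Add(5, Mul(-1, 5)), Add(Add(-299, -243), 232)) = Mul(Add(5, -5), Add(-542, 232)) = Mul(0, -310) = 0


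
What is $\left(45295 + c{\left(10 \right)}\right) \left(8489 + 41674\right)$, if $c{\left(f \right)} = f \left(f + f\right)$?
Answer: $2282165685$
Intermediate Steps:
$c{\left(f \right)} = 2 f^{2}$ ($c{\left(f \right)} = f 2 f = 2 f^{2}$)
$\left(45295 + c{\left(10 \right)}\right) \left(8489 + 41674\right) = \left(45295 + 2 \cdot 10^{2}\right) \left(8489 + 41674\right) = \left(45295 + 2 \cdot 100\right) 50163 = \left(45295 + 200\right) 50163 = 45495 \cdot 50163 = 2282165685$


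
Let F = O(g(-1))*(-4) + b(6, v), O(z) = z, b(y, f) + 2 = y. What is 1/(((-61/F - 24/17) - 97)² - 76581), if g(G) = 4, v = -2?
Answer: -41616/2824511375 ≈ -1.4734e-5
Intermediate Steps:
b(y, f) = -2 + y
F = -12 (F = 4*(-4) + (-2 + 6) = -16 + 4 = -12)
1/(((-61/F - 24/17) - 97)² - 76581) = 1/(((-61/(-12) - 24/17) - 97)² - 76581) = 1/(((-61*(-1/12) - 24*1/17) - 97)² - 76581) = 1/(((61/12 - 24/17) - 97)² - 76581) = 1/((749/204 - 97)² - 76581) = 1/((-19039/204)² - 76581) = 1/(362483521/41616 - 76581) = 1/(-2824511375/41616) = -41616/2824511375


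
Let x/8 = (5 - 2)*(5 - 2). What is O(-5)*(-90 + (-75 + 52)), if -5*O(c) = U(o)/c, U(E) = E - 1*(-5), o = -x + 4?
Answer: 7119/25 ≈ 284.76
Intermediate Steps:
x = 72 (x = 8*((5 - 2)*(5 - 2)) = 8*(3*3) = 8*9 = 72)
o = -68 (o = -1*72 + 4 = -72 + 4 = -68)
U(E) = 5 + E (U(E) = E + 5 = 5 + E)
O(c) = 63/(5*c) (O(c) = -(5 - 68)/(5*c) = -(-63)/(5*c) = 63/(5*c))
O(-5)*(-90 + (-75 + 52)) = ((63/5)/(-5))*(-90 + (-75 + 52)) = ((63/5)*(-1/5))*(-90 - 23) = -63/25*(-113) = 7119/25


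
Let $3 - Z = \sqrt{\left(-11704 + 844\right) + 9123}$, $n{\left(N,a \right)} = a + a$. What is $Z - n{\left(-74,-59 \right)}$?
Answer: $121 - 3 i \sqrt{193} \approx 121.0 - 41.677 i$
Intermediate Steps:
$n{\left(N,a \right)} = 2 a$
$Z = 3 - 3 i \sqrt{193}$ ($Z = 3 - \sqrt{\left(-11704 + 844\right) + 9123} = 3 - \sqrt{-10860 + 9123} = 3 - \sqrt{-1737} = 3 - 3 i \sqrt{193} \approx 3.0 - 41.677 i$)
$Z - n{\left(-74,-59 \right)} = \left(3 - 3 i \sqrt{193}\right) - 2 \left(-59\right) = \left(3 - 3 i \sqrt{193}\right) - -118 = \left(3 - 3 i \sqrt{193}\right) + 118 = 121 - 3 i \sqrt{193}$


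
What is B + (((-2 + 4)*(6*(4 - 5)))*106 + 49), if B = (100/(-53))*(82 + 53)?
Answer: -78319/53 ≈ -1477.7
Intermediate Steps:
B = -13500/53 (B = (100*(-1/53))*135 = -100/53*135 = -13500/53 ≈ -254.72)
B + (((-2 + 4)*(6*(4 - 5)))*106 + 49) = -13500/53 + (((-2 + 4)*(6*(4 - 5)))*106 + 49) = -13500/53 + ((2*(6*(-1)))*106 + 49) = -13500/53 + ((2*(-6))*106 + 49) = -13500/53 + (-12*106 + 49) = -13500/53 + (-1272 + 49) = -13500/53 - 1223 = -78319/53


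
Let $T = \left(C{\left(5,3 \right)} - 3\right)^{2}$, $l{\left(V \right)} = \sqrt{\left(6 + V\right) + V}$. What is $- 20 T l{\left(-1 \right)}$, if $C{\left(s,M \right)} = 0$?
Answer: $-360$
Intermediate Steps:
$l{\left(V \right)} = \sqrt{6 + 2 V}$
$T = 9$ ($T = \left(0 - 3\right)^{2} = \left(-3\right)^{2} = 9$)
$- 20 T l{\left(-1 \right)} = \left(-20\right) 9 \sqrt{6 + 2 \left(-1\right)} = - 180 \sqrt{6 - 2} = - 180 \sqrt{4} = \left(-180\right) 2 = -360$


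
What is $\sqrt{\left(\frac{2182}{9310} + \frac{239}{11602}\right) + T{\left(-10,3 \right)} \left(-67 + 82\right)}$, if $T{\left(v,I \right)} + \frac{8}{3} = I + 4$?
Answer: $\frac{\sqrt{3884388122294630}}{7715330} \approx 8.078$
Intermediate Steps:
$T{\left(v,I \right)} = \frac{4}{3} + I$ ($T{\left(v,I \right)} = - \frac{8}{3} + \left(I + 4\right) = - \frac{8}{3} + \left(4 + I\right) = \frac{4}{3} + I$)
$\sqrt{\left(\frac{2182}{9310} + \frac{239}{11602}\right) + T{\left(-10,3 \right)} \left(-67 + 82\right)} = \sqrt{\left(\frac{2182}{9310} + \frac{239}{11602}\right) + \left(\frac{4}{3} + 3\right) \left(-67 + 82\right)} = \sqrt{\left(2182 \cdot \frac{1}{9310} + 239 \cdot \frac{1}{11602}\right) + \frac{13}{3} \cdot 15} = \sqrt{\left(\frac{1091}{4655} + \frac{239}{11602}\right) + 65} = \sqrt{\frac{13770327}{54007310} + 65} = \sqrt{\frac{3524245477}{54007310}} = \frac{\sqrt{3884388122294630}}{7715330}$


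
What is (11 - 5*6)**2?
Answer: 361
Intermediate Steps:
(11 - 5*6)**2 = (11 - 30)**2 = (-19)**2 = 361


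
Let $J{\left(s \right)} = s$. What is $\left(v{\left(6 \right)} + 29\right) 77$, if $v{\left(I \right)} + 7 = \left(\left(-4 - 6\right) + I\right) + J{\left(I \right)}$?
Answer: $1848$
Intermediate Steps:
$v{\left(I \right)} = -17 + 2 I$ ($v{\left(I \right)} = -7 + \left(\left(\left(-4 - 6\right) + I\right) + I\right) = -7 + \left(\left(-10 + I\right) + I\right) = -7 + \left(-10 + 2 I\right) = -17 + 2 I$)
$\left(v{\left(6 \right)} + 29\right) 77 = \left(\left(-17 + 2 \cdot 6\right) + 29\right) 77 = \left(\left(-17 + 12\right) + 29\right) 77 = \left(-5 + 29\right) 77 = 24 \cdot 77 = 1848$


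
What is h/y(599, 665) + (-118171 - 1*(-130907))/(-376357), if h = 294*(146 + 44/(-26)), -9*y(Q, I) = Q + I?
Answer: -233550785603/773037278 ≈ -302.12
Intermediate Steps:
y(Q, I) = -I/9 - Q/9 (y(Q, I) = -(Q + I)/9 = -(I + Q)/9 = -I/9 - Q/9)
h = 551544/13 (h = 294*(146 + 44*(-1/26)) = 294*(146 - 22/13) = 294*(1876/13) = 551544/13 ≈ 42426.)
h/y(599, 665) + (-118171 - 1*(-130907))/(-376357) = 551544/(13*(-1/9*665 - 1/9*599)) + (-118171 - 1*(-130907))/(-376357) = 551544/(13*(-665/9 - 599/9)) + (-118171 + 130907)*(-1/376357) = 551544/(13*(-1264/9)) + 12736*(-1/376357) = (551544/13)*(-9/1264) - 12736/376357 = -620487/2054 - 12736/376357 = -233550785603/773037278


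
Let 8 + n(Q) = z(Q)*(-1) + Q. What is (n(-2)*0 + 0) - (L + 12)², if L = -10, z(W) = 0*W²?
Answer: -4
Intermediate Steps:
z(W) = 0
n(Q) = -8 + Q (n(Q) = -8 + (0*(-1) + Q) = -8 + (0 + Q) = -8 + Q)
(n(-2)*0 + 0) - (L + 12)² = ((-8 - 2)*0 + 0) - (-10 + 12)² = (-10*0 + 0) - 1*2² = (0 + 0) - 1*4 = 0 - 4 = -4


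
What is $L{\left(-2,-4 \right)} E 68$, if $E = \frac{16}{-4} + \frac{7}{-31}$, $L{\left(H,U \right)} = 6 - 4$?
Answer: $- \frac{17816}{31} \approx -574.71$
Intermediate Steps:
$L{\left(H,U \right)} = 2$ ($L{\left(H,U \right)} = 6 - 4 = 2$)
$E = - \frac{131}{31}$ ($E = 16 \left(- \frac{1}{4}\right) + 7 \left(- \frac{1}{31}\right) = -4 - \frac{7}{31} = - \frac{131}{31} \approx -4.2258$)
$L{\left(-2,-4 \right)} E 68 = 2 \left(- \frac{131}{31}\right) 68 = \left(- \frac{262}{31}\right) 68 = - \frac{17816}{31}$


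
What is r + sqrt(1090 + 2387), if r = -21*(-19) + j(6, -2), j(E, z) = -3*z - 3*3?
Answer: 396 + sqrt(3477) ≈ 454.97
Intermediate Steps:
j(E, z) = -9 - 3*z (j(E, z) = -3*z - 9 = -9 - 3*z)
r = 396 (r = -21*(-19) + (-9 - 3*(-2)) = 399 + (-9 + 6) = 399 - 3 = 396)
r + sqrt(1090 + 2387) = 396 + sqrt(1090 + 2387) = 396 + sqrt(3477)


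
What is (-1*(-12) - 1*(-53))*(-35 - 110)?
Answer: -9425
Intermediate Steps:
(-1*(-12) - 1*(-53))*(-35 - 110) = (12 + 53)*(-145) = 65*(-145) = -9425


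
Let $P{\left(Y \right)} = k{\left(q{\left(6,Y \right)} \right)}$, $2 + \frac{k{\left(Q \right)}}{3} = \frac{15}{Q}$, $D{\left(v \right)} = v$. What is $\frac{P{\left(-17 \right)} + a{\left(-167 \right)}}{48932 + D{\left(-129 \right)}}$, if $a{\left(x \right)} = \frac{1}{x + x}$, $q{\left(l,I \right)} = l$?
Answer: $\frac{250}{8150101} \approx 3.0674 \cdot 10^{-5}$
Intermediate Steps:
$k{\left(Q \right)} = -6 + \frac{45}{Q}$ ($k{\left(Q \right)} = -6 + 3 \frac{15}{Q} = -6 + \frac{45}{Q}$)
$P{\left(Y \right)} = \frac{3}{2}$ ($P{\left(Y \right)} = -6 + \frac{45}{6} = -6 + 45 \cdot \frac{1}{6} = -6 + \frac{15}{2} = \frac{3}{2}$)
$a{\left(x \right)} = \frac{1}{2 x}$
$\frac{P{\left(-17 \right)} + a{\left(-167 \right)}}{48932 + D{\left(-129 \right)}} = \frac{\frac{3}{2} + \frac{1}{2 \left(-167\right)}}{48932 - 129} = \frac{\frac{3}{2} + \frac{1}{2} \left(- \frac{1}{167}\right)}{48803} = \left(\frac{3}{2} - \frac{1}{334}\right) \frac{1}{48803} = \frac{250}{167} \cdot \frac{1}{48803} = \frac{250}{8150101}$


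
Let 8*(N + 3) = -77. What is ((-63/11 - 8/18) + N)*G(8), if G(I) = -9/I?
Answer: 14887/704 ≈ 21.146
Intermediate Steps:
N = -101/8 (N = -3 + (⅛)*(-77) = -3 - 77/8 = -101/8 ≈ -12.625)
((-63/11 - 8/18) + N)*G(8) = ((-63/11 - 8/18) - 101/8)*(-9/8) = ((-63*1/11 - 8*1/18) - 101/8)*(-9*⅛) = ((-63/11 - 4/9) - 101/8)*(-9/8) = (-611/99 - 101/8)*(-9/8) = -14887/792*(-9/8) = 14887/704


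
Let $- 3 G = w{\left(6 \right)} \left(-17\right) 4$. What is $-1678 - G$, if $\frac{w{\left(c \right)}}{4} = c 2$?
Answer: $-2766$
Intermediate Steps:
$w{\left(c \right)} = 8 c$ ($w{\left(c \right)} = 4 c 2 = 4 \cdot 2 c = 8 c$)
$G = 1088$ ($G = - \frac{8 \cdot 6 \left(-17\right) 4}{3} = - \frac{48 \left(-17\right) 4}{3} = - \frac{\left(-816\right) 4}{3} = \left(- \frac{1}{3}\right) \left(-3264\right) = 1088$)
$-1678 - G = -1678 - 1088 = -2766$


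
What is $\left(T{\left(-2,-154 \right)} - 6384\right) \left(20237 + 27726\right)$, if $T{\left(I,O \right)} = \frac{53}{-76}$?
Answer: $- \frac{23273422231}{76} \approx -3.0623 \cdot 10^{8}$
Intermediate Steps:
$T{\left(I,O \right)} = - \frac{53}{76}$ ($T{\left(I,O \right)} = 53 \left(- \frac{1}{76}\right) = - \frac{53}{76}$)
$\left(T{\left(-2,-154 \right)} - 6384\right) \left(20237 + 27726\right) = \left(- \frac{53}{76} - 6384\right) \left(20237 + 27726\right) = \left(- \frac{53}{76} - 6384\right) 47963 = \left(- \frac{485237}{76}\right) 47963 = - \frac{23273422231}{76}$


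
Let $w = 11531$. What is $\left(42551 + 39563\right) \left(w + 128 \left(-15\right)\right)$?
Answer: $789197654$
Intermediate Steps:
$\left(42551 + 39563\right) \left(w + 128 \left(-15\right)\right) = \left(42551 + 39563\right) \left(11531 + 128 \left(-15\right)\right) = 82114 \left(11531 - 1920\right) = 82114 \cdot 9611 = 789197654$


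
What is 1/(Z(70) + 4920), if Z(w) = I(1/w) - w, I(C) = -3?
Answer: 1/4847 ≈ 0.00020631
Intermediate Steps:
Z(w) = -3 - w
1/(Z(70) + 4920) = 1/((-3 - 1*70) + 4920) = 1/((-3 - 70) + 4920) = 1/(-73 + 4920) = 1/4847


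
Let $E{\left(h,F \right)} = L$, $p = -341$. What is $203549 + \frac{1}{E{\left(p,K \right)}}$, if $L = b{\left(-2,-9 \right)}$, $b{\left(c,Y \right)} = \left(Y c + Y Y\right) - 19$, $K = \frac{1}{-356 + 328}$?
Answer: $\frac{16283921}{80} \approx 2.0355 \cdot 10^{5}$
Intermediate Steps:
$K = - \frac{1}{28}$ ($K = \frac{1}{-28} = - \frac{1}{28} \approx -0.035714$)
$b{\left(c,Y \right)} = -19 + Y^{2} + Y c$ ($b{\left(c,Y \right)} = \left(Y c + Y^{2}\right) - 19 = \left(Y^{2} + Y c\right) - 19 = -19 + Y^{2} + Y c$)
$L = 80$ ($L = -19 + \left(-9\right)^{2} - -18 = -19 + 81 + 18 = 80$)
$E{\left(h,F \right)} = 80$
$203549 + \frac{1}{E{\left(p,K \right)}} = 203549 + \frac{1}{80} = \frac{16283921}{80}$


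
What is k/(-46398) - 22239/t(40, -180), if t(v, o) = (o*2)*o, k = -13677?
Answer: -2695843/55677600 ≈ -0.048419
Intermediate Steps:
t(v, o) = 2*o² (t(v, o) = (2*o)*o = 2*o²)
k/(-46398) - 22239/t(40, -180) = -13677/(-46398) - 22239/(2*(-180)²) = -13677*(-1/46398) - 22239/(2*32400) = 4559/15466 - 22239/64800 = 4559/15466 - 22239*1/64800 = 4559/15466 - 2471/7200 = -2695843/55677600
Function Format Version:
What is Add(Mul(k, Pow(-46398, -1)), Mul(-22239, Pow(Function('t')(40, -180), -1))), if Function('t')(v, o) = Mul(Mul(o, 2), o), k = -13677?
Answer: Rational(-2695843, 55677600) ≈ -0.048419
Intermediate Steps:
Function('t')(v, o) = Mul(2, Pow(o, 2)) (Function('t')(v, o) = Mul(Mul(2, o), o) = Mul(2, Pow(o, 2)))
Add(Mul(k, Pow(-46398, -1)), Mul(-22239, Pow(Function('t')(40, -180), -1))) = Add(Mul(-13677, Pow(-46398, -1)), Mul(-22239, Pow(Mul(2, Pow(-180, 2)), -1))) = Add(Mul(-13677, Rational(-1, 46398)), Mul(-22239, Pow(Mul(2, 32400), -1))) = Add(Rational(4559, 15466), Mul(-22239, Pow(64800, -1))) = Add(Rational(4559, 15466), Mul(-22239, Rational(1, 64800))) = Add(Rational(4559, 15466), Rational(-2471, 7200)) = Rational(-2695843, 55677600)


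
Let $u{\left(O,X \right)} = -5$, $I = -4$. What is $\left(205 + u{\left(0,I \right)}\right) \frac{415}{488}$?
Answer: $\frac{10375}{61} \approx 170.08$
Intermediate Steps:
$\left(205 + u{\left(0,I \right)}\right) \frac{415}{488} = \left(205 - 5\right) \frac{415}{488} = 200 \cdot 415 \cdot \frac{1}{488} = 200 \cdot \frac{415}{488} = \frac{10375}{61}$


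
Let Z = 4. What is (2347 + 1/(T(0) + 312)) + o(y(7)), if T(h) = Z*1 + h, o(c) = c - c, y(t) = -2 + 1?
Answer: 741653/316 ≈ 2347.0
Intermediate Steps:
y(t) = -1
o(c) = 0
T(h) = 4 + h (T(h) = 4*1 + h = 4 + h)
(2347 + 1/(T(0) + 312)) + o(y(7)) = (2347 + 1/((4 + 0) + 312)) + 0 = (2347 + 1/(4 + 312)) + 0 = (2347 + 1/316) + 0 = 741653/316 + 0 = 741653/316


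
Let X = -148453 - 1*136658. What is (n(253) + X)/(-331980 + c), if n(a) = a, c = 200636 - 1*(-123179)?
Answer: 284858/8165 ≈ 34.888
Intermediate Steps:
X = -285111 (X = -148453 - 136658 = -285111)
c = 323815 (c = 200636 + 123179 = 323815)
(n(253) + X)/(-331980 + c) = (253 - 285111)/(-331980 + 323815) = -284858/(-8165) = -284858*(-1/8165) = 284858/8165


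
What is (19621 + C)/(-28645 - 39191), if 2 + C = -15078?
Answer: -4541/67836 ≈ -0.066941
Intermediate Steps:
C = -15080 (C = -2 - 15078 = -15080)
(19621 + C)/(-28645 - 39191) = (19621 - 15080)/(-28645 - 39191) = 4541/(-67836) = 4541*(-1/67836) = -4541/67836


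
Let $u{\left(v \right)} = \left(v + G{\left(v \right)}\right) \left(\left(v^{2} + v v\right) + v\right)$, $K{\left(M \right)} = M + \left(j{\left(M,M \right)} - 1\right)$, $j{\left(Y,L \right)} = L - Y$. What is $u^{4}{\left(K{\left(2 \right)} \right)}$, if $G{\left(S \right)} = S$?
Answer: $1296$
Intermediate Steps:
$K{\left(M \right)} = -1 + M$ ($K{\left(M \right)} = M + \left(\left(M - M\right) - 1\right) = M + \left(0 - 1\right) = M - 1 = -1 + M$)
$u{\left(v \right)} = 2 v \left(v + 2 v^{2}\right)$ ($u{\left(v \right)} = \left(v + v\right) \left(\left(v^{2} + v v\right) + v\right) = 2 v \left(\left(v^{2} + v^{2}\right) + v\right) = 2 v \left(2 v^{2} + v\right) = 2 v \left(v + 2 v^{2}\right)$)
$u^{4}{\left(K{\left(2 \right)} \right)} = \left(\left(-1 + 2\right)^{2} \left(2 + 4 \left(-1 + 2\right)\right)\right)^{4} = \left(1^{2} \left(2 + 4 \cdot 1\right)\right)^{4} = \left(1 \left(2 + 4\right)\right)^{4} = \left(1 \cdot 6\right)^{4} = 6^{4} = 1296$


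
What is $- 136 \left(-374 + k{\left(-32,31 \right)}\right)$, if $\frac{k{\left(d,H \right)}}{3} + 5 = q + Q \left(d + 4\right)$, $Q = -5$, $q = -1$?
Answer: $-3808$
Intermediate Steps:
$k{\left(d,H \right)} = -78 - 15 d$ ($k{\left(d,H \right)} = -15 + 3 \left(-1 - 5 \left(d + 4\right)\right) = -15 + 3 \left(-1 - 5 \left(4 + d\right)\right) = -15 + 3 \left(-1 - \left(20 + 5 d\right)\right) = -15 + 3 \left(-21 - 5 d\right) = -15 - \left(63 + 15 d\right) = -78 - 15 d$)
$- 136 \left(-374 + k{\left(-32,31 \right)}\right) = - 136 \left(-374 - -402\right) = - 136 \left(-374 + \left(-78 + 480\right)\right) = - 136 \left(-374 + 402\right) = \left(-136\right) 28 = -3808$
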